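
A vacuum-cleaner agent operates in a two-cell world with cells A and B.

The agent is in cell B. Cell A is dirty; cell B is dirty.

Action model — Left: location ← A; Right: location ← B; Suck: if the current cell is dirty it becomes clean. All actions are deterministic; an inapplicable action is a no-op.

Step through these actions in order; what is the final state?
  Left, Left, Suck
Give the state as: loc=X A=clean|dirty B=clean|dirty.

loc=A A=clean B=dirty

1) do Left; now loc=A A=dirty B=dirty
2) do Left; now loc=A A=dirty B=dirty
3) do Suck; now loc=A A=clean B=dirty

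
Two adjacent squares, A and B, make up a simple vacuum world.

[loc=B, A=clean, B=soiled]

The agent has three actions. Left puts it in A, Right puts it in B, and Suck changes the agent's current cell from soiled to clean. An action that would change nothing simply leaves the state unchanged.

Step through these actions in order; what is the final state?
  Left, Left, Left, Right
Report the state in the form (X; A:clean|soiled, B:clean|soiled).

(B; A:clean, B:soiled)

1. Left → (A; A:clean, B:soiled)
2. Left → (A; A:clean, B:soiled)
3. Left → (A; A:clean, B:soiled)
4. Right → (B; A:clean, B:soiled)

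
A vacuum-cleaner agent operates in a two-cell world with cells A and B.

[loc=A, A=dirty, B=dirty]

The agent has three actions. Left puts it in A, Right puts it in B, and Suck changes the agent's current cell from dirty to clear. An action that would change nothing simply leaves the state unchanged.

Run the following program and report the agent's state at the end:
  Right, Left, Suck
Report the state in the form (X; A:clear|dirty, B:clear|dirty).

(A; A:clear, B:dirty)

[1] after Right: (B; A:dirty, B:dirty)
[2] after Left: (A; A:dirty, B:dirty)
[3] after Suck: (A; A:clear, B:dirty)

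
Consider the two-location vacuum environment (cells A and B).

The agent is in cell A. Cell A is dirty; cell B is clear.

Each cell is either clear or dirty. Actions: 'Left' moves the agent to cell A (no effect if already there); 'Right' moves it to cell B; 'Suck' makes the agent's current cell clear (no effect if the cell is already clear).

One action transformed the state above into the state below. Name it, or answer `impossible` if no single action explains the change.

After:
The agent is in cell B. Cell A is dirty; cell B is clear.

try  Left: in A — A dirty, B clear
try Right: in B — A dirty, B clear  ← match
try  Suck: in A — A clear, B clear

Right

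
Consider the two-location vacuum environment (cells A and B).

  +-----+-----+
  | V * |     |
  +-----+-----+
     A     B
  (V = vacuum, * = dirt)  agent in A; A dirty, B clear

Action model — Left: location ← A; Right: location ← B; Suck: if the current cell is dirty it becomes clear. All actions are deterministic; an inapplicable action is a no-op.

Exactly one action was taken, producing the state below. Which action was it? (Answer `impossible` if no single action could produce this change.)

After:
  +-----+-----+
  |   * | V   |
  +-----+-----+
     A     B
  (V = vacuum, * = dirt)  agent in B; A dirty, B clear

Right

try  Left: loc=A A=dirty B=clear
try Right: loc=B A=dirty B=clear  ← match
try  Suck: loc=A A=clear B=clear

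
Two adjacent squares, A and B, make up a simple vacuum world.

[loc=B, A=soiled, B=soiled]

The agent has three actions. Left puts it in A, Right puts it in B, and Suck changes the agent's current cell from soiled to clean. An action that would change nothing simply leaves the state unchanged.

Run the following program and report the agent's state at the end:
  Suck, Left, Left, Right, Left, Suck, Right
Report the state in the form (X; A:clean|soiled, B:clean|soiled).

(B; A:clean, B:clean)

1) do Suck; now (B; A:soiled, B:clean)
2) do Left; now (A; A:soiled, B:clean)
3) do Left; now (A; A:soiled, B:clean)
4) do Right; now (B; A:soiled, B:clean)
5) do Left; now (A; A:soiled, B:clean)
6) do Suck; now (A; A:clean, B:clean)
7) do Right; now (B; A:clean, B:clean)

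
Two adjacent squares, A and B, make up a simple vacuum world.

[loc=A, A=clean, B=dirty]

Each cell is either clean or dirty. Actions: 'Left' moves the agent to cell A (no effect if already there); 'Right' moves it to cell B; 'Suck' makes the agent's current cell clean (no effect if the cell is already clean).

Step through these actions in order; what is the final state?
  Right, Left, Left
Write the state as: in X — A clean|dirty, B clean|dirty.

in A — A clean, B dirty

[1] after Right: in B — A clean, B dirty
[2] after Left: in A — A clean, B dirty
[3] after Left: in A — A clean, B dirty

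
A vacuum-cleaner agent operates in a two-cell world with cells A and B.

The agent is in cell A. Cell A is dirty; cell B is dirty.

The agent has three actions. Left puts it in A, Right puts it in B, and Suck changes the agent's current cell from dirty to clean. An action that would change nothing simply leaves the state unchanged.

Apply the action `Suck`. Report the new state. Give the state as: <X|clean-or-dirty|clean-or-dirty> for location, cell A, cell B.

<A|clean|dirty>

start: <A|dirty|dirty>
Suck (#1): <A|clean|dirty>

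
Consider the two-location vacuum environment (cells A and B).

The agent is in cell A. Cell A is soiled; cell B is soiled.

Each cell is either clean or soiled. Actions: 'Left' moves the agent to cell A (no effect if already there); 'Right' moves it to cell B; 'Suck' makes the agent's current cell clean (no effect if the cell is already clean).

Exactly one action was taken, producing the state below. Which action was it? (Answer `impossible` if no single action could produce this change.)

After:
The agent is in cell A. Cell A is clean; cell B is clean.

try  Left: (A; A:soiled, B:soiled)
try Right: (B; A:soiled, B:soiled)
try  Suck: (A; A:clean, B:soiled)
no single action produces the after-state

impossible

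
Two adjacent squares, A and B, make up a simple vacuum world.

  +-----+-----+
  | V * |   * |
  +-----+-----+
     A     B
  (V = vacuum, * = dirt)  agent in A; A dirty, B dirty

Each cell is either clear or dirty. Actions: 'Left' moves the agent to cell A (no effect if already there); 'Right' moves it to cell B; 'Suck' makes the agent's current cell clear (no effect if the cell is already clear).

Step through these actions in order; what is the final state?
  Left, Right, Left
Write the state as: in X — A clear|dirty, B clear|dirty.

in A — A dirty, B dirty

Left (#1): in A — A dirty, B dirty
Right (#2): in B — A dirty, B dirty
Left (#3): in A — A dirty, B dirty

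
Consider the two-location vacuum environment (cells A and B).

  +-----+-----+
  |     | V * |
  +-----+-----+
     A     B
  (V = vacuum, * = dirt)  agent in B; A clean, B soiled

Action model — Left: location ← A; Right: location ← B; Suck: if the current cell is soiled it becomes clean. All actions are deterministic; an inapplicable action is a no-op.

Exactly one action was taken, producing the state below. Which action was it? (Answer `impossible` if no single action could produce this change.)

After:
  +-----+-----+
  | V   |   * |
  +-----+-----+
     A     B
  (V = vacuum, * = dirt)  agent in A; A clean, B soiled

Left

try  Left: in A — A clean, B soiled  ← match
try Right: in B — A clean, B soiled
try  Suck: in B — A clean, B clean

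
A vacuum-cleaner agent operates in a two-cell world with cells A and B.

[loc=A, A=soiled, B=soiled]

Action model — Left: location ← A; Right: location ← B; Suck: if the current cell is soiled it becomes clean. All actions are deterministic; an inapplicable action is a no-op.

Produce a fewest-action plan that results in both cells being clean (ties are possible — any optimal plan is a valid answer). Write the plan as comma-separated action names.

Suck, Right, Suck

step 1/3 (Suck): loc=A A=clean B=soiled
step 2/3 (Right): loc=B A=clean B=soiled
step 3/3 (Suck): loc=B A=clean B=clean
min 3: Suck A + move + Suck B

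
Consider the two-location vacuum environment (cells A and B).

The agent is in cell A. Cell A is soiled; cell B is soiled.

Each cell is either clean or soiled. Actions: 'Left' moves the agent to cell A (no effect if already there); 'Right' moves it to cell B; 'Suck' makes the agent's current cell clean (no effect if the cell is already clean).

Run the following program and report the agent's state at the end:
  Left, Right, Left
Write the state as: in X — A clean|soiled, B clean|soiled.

in A — A soiled, B soiled

1) do Left; now in A — A soiled, B soiled
2) do Right; now in B — A soiled, B soiled
3) do Left; now in A — A soiled, B soiled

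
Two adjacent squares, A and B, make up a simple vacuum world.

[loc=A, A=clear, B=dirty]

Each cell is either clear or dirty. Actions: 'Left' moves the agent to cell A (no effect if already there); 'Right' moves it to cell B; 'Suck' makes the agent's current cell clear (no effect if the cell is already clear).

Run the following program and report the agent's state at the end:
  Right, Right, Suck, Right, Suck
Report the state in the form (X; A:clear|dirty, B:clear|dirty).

(B; A:clear, B:clear)

1. Right → (B; A:clear, B:dirty)
2. Right → (B; A:clear, B:dirty)
3. Suck → (B; A:clear, B:clear)
4. Right → (B; A:clear, B:clear)
5. Suck → (B; A:clear, B:clear)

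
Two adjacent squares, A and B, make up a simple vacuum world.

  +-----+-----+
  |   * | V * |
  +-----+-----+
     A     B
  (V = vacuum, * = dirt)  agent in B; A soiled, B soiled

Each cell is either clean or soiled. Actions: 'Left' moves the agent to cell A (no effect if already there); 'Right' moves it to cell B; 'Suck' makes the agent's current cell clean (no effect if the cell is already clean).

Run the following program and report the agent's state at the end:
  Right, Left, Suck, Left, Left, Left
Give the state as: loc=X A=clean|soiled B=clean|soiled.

loc=A A=clean B=soiled

t=1 Right ⇒ loc=B A=soiled B=soiled
t=2 Left ⇒ loc=A A=soiled B=soiled
t=3 Suck ⇒ loc=A A=clean B=soiled
t=4 Left ⇒ loc=A A=clean B=soiled
t=5 Left ⇒ loc=A A=clean B=soiled
t=6 Left ⇒ loc=A A=clean B=soiled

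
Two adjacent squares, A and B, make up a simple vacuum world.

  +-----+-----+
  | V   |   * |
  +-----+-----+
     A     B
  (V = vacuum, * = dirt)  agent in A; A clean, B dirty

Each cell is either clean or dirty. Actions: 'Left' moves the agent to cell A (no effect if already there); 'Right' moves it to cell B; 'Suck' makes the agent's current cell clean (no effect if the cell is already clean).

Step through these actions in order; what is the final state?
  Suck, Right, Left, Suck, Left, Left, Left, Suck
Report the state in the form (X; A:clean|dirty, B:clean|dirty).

(A; A:clean, B:dirty)

step 1/8 (Suck): (A; A:clean, B:dirty)
step 2/8 (Right): (B; A:clean, B:dirty)
step 3/8 (Left): (A; A:clean, B:dirty)
step 4/8 (Suck): (A; A:clean, B:dirty)
step 5/8 (Left): (A; A:clean, B:dirty)
step 6/8 (Left): (A; A:clean, B:dirty)
step 7/8 (Left): (A; A:clean, B:dirty)
step 8/8 (Suck): (A; A:clean, B:dirty)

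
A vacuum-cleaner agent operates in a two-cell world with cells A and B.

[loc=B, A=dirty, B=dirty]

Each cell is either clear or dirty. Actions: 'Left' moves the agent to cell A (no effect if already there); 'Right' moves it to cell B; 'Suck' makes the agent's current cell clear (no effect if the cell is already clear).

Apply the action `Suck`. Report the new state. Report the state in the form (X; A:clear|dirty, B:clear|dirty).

start: (B; A:dirty, B:dirty)
[1] after Suck: (B; A:dirty, B:clear)

(B; A:dirty, B:clear)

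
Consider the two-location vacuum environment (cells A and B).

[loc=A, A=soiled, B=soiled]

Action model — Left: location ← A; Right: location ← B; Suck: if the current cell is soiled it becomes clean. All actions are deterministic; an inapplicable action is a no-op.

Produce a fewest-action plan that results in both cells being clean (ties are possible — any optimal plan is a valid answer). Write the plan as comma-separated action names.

Suck, Right, Suck

step 1/3 (Suck): in A — A clean, B soiled
step 2/3 (Right): in B — A clean, B soiled
step 3/3 (Suck): in B — A clean, B clean
min 3: Suck A + move + Suck B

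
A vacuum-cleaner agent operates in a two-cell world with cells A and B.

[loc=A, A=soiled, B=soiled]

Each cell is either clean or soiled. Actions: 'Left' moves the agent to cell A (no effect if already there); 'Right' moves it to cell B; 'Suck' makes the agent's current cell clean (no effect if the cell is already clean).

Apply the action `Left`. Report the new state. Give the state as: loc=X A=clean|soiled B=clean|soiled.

start: loc=A A=soiled B=soiled
t=1 Left ⇒ loc=A A=soiled B=soiled

loc=A A=soiled B=soiled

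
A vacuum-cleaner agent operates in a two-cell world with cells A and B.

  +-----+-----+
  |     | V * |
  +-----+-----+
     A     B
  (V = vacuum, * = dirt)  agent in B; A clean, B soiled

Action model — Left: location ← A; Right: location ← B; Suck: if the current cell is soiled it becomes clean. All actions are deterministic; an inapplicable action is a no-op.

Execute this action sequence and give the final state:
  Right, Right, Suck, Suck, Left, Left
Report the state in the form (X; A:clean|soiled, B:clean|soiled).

(A; A:clean, B:clean)

1. Right → (B; A:clean, B:soiled)
2. Right → (B; A:clean, B:soiled)
3. Suck → (B; A:clean, B:clean)
4. Suck → (B; A:clean, B:clean)
5. Left → (A; A:clean, B:clean)
6. Left → (A; A:clean, B:clean)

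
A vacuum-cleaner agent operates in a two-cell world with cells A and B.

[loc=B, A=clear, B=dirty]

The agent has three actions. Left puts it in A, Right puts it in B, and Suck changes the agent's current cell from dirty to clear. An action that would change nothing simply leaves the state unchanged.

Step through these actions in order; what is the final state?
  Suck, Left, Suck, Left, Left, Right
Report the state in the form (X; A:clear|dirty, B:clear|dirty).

1. Suck → (B; A:clear, B:clear)
2. Left → (A; A:clear, B:clear)
3. Suck → (A; A:clear, B:clear)
4. Left → (A; A:clear, B:clear)
5. Left → (A; A:clear, B:clear)
6. Right → (B; A:clear, B:clear)

(B; A:clear, B:clear)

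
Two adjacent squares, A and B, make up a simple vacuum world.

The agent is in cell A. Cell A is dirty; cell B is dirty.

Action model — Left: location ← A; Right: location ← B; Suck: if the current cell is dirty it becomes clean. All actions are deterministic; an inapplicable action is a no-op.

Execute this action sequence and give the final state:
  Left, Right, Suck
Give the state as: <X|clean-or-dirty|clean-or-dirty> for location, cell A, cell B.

<B|dirty|clean>

[1] after Left: <A|dirty|dirty>
[2] after Right: <B|dirty|dirty>
[3] after Suck: <B|dirty|clean>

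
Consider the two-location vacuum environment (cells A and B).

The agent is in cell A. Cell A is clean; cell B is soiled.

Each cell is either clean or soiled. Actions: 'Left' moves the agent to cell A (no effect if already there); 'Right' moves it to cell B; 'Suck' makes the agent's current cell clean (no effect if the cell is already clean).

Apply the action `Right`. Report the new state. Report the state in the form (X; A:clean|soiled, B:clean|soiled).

start: (A; A:clean, B:soiled)
t=1 Right ⇒ (B; A:clean, B:soiled)

(B; A:clean, B:soiled)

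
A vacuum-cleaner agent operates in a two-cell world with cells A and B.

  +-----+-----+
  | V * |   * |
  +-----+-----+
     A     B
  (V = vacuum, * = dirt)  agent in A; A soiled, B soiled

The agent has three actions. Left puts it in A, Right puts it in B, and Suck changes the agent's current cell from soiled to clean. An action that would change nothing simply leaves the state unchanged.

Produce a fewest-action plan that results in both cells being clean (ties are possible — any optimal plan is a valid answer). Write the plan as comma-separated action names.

Suck, Right, Suck

t=1 Suck ⇒ (A; A:clean, B:soiled)
t=2 Right ⇒ (B; A:clean, B:soiled)
t=3 Suck ⇒ (B; A:clean, B:clean)
min 3: Suck A + move + Suck B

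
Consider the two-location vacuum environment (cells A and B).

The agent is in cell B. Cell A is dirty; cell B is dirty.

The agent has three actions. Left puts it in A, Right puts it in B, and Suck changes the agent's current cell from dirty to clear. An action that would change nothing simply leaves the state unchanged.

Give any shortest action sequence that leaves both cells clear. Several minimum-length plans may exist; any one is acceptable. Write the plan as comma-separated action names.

[1] after Suck: loc=B A=dirty B=clear
[2] after Left: loc=A A=dirty B=clear
[3] after Suck: loc=A A=clear B=clear
min 3: Suck B + move + Suck A

Suck, Left, Suck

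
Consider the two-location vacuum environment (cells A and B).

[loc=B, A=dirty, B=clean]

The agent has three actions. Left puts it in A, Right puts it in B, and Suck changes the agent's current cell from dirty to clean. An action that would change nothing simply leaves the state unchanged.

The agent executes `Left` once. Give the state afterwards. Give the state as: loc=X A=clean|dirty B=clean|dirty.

loc=A A=dirty B=clean

start: loc=B A=dirty B=clean
Left (#1): loc=A A=dirty B=clean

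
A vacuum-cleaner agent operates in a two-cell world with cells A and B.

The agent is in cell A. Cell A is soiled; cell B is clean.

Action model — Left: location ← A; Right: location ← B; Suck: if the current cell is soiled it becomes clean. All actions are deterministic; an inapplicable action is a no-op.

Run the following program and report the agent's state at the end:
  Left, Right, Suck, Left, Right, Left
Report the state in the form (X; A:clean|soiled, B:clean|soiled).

step 1/6 (Left): (A; A:soiled, B:clean)
step 2/6 (Right): (B; A:soiled, B:clean)
step 3/6 (Suck): (B; A:soiled, B:clean)
step 4/6 (Left): (A; A:soiled, B:clean)
step 5/6 (Right): (B; A:soiled, B:clean)
step 6/6 (Left): (A; A:soiled, B:clean)

(A; A:soiled, B:clean)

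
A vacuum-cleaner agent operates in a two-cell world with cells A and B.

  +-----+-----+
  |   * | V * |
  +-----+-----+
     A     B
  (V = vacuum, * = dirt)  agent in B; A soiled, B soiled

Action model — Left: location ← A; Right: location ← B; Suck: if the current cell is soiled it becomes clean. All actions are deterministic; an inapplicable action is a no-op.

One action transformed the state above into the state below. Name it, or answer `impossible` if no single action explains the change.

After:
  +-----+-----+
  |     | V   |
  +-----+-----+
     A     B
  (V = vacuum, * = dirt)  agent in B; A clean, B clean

try  Left: <A|soiled|soiled>
try Right: <B|soiled|soiled>
try  Suck: <B|soiled|clean>
no single action produces the after-state

impossible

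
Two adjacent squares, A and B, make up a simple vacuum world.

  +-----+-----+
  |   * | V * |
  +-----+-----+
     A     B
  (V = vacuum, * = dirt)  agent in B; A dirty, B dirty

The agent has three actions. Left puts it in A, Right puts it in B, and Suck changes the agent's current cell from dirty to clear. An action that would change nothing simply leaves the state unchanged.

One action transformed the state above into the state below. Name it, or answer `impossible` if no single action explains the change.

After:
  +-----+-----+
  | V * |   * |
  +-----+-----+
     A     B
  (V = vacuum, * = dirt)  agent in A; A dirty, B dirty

try  Left: <A|dirty|dirty>  ← match
try Right: <B|dirty|dirty>
try  Suck: <B|dirty|clear>

Left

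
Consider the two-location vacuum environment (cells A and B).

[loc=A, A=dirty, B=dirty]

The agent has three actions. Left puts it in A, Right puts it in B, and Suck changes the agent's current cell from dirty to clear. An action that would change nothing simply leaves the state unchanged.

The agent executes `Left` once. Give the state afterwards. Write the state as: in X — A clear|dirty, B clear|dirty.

start: in A — A dirty, B dirty
1. Left → in A — A dirty, B dirty

in A — A dirty, B dirty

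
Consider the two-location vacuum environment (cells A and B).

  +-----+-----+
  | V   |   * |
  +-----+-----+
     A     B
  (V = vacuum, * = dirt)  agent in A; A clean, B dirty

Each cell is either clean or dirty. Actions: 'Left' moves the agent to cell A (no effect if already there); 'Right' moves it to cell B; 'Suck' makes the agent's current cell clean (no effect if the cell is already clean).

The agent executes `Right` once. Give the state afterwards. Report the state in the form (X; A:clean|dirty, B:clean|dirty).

start: (A; A:clean, B:dirty)
step 1/1 (Right): (B; A:clean, B:dirty)

(B; A:clean, B:dirty)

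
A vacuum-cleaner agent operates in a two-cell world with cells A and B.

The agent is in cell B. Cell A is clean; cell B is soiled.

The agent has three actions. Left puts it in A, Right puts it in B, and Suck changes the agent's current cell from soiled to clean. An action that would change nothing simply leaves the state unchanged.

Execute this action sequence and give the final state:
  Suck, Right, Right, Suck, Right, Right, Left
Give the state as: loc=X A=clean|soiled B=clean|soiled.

loc=A A=clean B=clean

1) do Suck; now loc=B A=clean B=clean
2) do Right; now loc=B A=clean B=clean
3) do Right; now loc=B A=clean B=clean
4) do Suck; now loc=B A=clean B=clean
5) do Right; now loc=B A=clean B=clean
6) do Right; now loc=B A=clean B=clean
7) do Left; now loc=A A=clean B=clean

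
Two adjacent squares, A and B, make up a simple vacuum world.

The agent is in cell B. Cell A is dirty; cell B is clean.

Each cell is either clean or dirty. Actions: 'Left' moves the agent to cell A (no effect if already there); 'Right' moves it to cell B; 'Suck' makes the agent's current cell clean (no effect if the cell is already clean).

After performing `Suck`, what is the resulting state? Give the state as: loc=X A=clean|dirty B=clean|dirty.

loc=B A=dirty B=clean

start: loc=B A=dirty B=clean
1. Suck → loc=B A=dirty B=clean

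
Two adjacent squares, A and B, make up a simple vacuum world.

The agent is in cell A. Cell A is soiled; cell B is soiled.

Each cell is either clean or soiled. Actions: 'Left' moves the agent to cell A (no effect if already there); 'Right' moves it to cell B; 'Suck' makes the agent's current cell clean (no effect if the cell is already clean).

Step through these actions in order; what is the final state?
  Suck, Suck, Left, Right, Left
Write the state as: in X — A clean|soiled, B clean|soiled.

1) do Suck; now in A — A clean, B soiled
2) do Suck; now in A — A clean, B soiled
3) do Left; now in A — A clean, B soiled
4) do Right; now in B — A clean, B soiled
5) do Left; now in A — A clean, B soiled

in A — A clean, B soiled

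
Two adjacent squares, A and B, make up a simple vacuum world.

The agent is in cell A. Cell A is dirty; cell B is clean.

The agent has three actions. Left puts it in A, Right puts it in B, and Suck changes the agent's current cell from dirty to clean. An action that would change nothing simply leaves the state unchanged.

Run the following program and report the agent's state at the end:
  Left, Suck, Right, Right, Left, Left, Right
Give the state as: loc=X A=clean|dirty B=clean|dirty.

Left (#1): loc=A A=dirty B=clean
Suck (#2): loc=A A=clean B=clean
Right (#3): loc=B A=clean B=clean
Right (#4): loc=B A=clean B=clean
Left (#5): loc=A A=clean B=clean
Left (#6): loc=A A=clean B=clean
Right (#7): loc=B A=clean B=clean

loc=B A=clean B=clean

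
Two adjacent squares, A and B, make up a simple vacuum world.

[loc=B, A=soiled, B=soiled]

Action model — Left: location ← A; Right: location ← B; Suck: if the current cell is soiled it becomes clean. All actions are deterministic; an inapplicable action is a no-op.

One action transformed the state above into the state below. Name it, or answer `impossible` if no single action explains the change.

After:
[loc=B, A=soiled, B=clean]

try  Left: (A; A:soiled, B:soiled)
try Right: (B; A:soiled, B:soiled)
try  Suck: (B; A:soiled, B:clean)  ← match

Suck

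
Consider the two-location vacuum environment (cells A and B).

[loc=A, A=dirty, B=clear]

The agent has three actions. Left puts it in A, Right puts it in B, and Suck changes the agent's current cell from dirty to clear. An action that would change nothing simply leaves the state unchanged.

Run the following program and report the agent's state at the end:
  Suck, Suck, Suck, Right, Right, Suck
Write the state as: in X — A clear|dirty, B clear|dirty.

1. Suck → in A — A clear, B clear
2. Suck → in A — A clear, B clear
3. Suck → in A — A clear, B clear
4. Right → in B — A clear, B clear
5. Right → in B — A clear, B clear
6. Suck → in B — A clear, B clear

in B — A clear, B clear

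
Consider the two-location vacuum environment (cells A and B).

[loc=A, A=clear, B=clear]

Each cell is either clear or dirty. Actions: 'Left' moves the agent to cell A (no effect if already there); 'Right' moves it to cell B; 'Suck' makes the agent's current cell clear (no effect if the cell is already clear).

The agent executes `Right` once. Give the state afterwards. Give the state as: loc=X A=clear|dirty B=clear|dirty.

start: loc=A A=clear B=clear
t=1 Right ⇒ loc=B A=clear B=clear

loc=B A=clear B=clear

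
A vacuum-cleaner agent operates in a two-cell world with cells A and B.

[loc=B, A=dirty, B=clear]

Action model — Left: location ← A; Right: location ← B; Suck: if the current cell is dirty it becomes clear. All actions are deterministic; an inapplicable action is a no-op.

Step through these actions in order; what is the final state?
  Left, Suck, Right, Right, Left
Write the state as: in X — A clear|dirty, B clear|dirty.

in A — A clear, B clear

[1] after Left: in A — A dirty, B clear
[2] after Suck: in A — A clear, B clear
[3] after Right: in B — A clear, B clear
[4] after Right: in B — A clear, B clear
[5] after Left: in A — A clear, B clear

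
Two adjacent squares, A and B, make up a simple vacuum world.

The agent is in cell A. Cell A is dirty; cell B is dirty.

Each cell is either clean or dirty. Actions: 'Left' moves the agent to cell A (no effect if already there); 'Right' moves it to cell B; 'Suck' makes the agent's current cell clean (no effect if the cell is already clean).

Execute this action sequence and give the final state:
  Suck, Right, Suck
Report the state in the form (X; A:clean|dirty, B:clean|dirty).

[1] after Suck: (A; A:clean, B:dirty)
[2] after Right: (B; A:clean, B:dirty)
[3] after Suck: (B; A:clean, B:clean)

(B; A:clean, B:clean)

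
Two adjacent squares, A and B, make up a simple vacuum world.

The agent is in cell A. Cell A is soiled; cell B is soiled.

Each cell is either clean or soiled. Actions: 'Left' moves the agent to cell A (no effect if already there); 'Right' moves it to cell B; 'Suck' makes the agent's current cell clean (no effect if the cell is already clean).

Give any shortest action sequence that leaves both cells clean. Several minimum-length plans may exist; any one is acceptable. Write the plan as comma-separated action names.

Suck, Right, Suck

Suck (#1): in A — A clean, B soiled
Right (#2): in B — A clean, B soiled
Suck (#3): in B — A clean, B clean
min 3: Suck A + move + Suck B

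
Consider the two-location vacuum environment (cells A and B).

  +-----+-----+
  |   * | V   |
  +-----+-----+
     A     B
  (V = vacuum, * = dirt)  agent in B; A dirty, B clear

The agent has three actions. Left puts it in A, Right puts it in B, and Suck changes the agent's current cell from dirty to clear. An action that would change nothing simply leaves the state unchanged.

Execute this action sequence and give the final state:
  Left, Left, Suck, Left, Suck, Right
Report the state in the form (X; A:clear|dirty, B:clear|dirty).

(B; A:clear, B:clear)

t=1 Left ⇒ (A; A:dirty, B:clear)
t=2 Left ⇒ (A; A:dirty, B:clear)
t=3 Suck ⇒ (A; A:clear, B:clear)
t=4 Left ⇒ (A; A:clear, B:clear)
t=5 Suck ⇒ (A; A:clear, B:clear)
t=6 Right ⇒ (B; A:clear, B:clear)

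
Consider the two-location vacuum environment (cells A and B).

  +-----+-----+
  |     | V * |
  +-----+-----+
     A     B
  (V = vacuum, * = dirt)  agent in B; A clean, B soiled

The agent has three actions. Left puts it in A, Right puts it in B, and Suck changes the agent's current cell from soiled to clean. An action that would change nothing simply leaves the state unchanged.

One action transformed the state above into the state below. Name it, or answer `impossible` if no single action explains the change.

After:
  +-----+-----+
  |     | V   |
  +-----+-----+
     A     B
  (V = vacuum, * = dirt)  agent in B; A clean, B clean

Suck

try  Left: in A — A clean, B soiled
try Right: in B — A clean, B soiled
try  Suck: in B — A clean, B clean  ← match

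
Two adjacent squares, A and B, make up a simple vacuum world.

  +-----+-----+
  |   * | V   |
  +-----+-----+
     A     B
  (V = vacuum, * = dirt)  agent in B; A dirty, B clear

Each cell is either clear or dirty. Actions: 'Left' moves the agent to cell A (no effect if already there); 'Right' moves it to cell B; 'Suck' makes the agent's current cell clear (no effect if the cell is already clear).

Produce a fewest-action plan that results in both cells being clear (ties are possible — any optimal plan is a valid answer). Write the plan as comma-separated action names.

[1] after Left: <A|dirty|clear>
[2] after Suck: <A|clear|clear>
min 2: go A then Suck

Left, Suck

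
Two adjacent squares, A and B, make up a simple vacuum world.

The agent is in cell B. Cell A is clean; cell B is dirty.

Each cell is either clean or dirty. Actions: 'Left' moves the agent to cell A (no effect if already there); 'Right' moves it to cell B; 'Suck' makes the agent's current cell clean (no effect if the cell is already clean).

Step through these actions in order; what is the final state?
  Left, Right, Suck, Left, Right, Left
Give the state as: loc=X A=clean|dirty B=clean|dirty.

loc=A A=clean B=clean

1. Left → loc=A A=clean B=dirty
2. Right → loc=B A=clean B=dirty
3. Suck → loc=B A=clean B=clean
4. Left → loc=A A=clean B=clean
5. Right → loc=B A=clean B=clean
6. Left → loc=A A=clean B=clean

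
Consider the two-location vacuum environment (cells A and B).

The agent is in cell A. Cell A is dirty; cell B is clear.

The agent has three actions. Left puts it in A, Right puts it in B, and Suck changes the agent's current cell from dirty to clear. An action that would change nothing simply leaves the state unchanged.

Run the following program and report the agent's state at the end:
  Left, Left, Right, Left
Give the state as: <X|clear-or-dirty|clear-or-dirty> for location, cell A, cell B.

<A|dirty|clear>

[1] after Left: <A|dirty|clear>
[2] after Left: <A|dirty|clear>
[3] after Right: <B|dirty|clear>
[4] after Left: <A|dirty|clear>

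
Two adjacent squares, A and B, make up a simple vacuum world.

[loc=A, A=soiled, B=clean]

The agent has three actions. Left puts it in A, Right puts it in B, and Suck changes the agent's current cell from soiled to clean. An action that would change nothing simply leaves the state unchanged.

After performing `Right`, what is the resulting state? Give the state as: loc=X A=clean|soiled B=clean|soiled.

start: loc=A A=soiled B=clean
[1] after Right: loc=B A=soiled B=clean

loc=B A=soiled B=clean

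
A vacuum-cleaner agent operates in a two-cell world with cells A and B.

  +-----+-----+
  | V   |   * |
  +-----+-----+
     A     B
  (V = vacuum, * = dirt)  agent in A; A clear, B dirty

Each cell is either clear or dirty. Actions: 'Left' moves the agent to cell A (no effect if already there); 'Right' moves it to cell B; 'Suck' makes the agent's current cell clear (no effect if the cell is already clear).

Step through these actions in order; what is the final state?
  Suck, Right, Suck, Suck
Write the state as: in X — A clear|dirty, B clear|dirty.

in B — A clear, B clear

t=1 Suck ⇒ in A — A clear, B dirty
t=2 Right ⇒ in B — A clear, B dirty
t=3 Suck ⇒ in B — A clear, B clear
t=4 Suck ⇒ in B — A clear, B clear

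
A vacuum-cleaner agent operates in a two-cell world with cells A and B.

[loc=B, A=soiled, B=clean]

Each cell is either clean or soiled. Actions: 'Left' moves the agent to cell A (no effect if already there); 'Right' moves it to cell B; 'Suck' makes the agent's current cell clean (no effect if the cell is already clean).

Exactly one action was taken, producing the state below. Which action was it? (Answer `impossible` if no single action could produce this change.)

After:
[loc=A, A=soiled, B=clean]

try  Left: (A; A:soiled, B:clean)  ← match
try Right: (B; A:soiled, B:clean)
try  Suck: (B; A:soiled, B:clean)

Left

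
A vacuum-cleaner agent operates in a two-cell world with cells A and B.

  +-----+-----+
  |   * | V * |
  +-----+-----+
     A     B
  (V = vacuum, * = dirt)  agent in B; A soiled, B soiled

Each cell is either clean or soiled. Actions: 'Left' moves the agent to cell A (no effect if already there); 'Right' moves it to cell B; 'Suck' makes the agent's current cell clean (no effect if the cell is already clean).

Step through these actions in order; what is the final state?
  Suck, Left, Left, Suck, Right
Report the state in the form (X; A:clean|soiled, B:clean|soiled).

(B; A:clean, B:clean)

t=1 Suck ⇒ (B; A:soiled, B:clean)
t=2 Left ⇒ (A; A:soiled, B:clean)
t=3 Left ⇒ (A; A:soiled, B:clean)
t=4 Suck ⇒ (A; A:clean, B:clean)
t=5 Right ⇒ (B; A:clean, B:clean)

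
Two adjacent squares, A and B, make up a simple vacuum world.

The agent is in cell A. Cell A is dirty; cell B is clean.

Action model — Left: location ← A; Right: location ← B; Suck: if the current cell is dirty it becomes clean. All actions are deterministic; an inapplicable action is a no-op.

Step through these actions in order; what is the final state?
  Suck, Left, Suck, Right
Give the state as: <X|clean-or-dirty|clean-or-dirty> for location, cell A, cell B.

<B|clean|clean>

t=1 Suck ⇒ <A|clean|clean>
t=2 Left ⇒ <A|clean|clean>
t=3 Suck ⇒ <A|clean|clean>
t=4 Right ⇒ <B|clean|clean>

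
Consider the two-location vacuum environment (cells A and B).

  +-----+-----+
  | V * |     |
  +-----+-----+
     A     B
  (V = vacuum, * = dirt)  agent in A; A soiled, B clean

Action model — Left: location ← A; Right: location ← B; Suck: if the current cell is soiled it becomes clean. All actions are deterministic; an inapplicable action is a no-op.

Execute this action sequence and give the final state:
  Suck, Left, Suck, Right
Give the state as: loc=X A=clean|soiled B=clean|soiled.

loc=B A=clean B=clean

t=1 Suck ⇒ loc=A A=clean B=clean
t=2 Left ⇒ loc=A A=clean B=clean
t=3 Suck ⇒ loc=A A=clean B=clean
t=4 Right ⇒ loc=B A=clean B=clean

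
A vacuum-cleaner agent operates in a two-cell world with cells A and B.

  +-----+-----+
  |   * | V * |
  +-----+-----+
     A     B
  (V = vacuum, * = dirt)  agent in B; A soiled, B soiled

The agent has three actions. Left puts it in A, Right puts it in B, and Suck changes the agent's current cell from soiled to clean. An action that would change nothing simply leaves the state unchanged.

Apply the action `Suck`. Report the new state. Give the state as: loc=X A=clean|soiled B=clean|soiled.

start: loc=B A=soiled B=soiled
1) do Suck; now loc=B A=soiled B=clean

loc=B A=soiled B=clean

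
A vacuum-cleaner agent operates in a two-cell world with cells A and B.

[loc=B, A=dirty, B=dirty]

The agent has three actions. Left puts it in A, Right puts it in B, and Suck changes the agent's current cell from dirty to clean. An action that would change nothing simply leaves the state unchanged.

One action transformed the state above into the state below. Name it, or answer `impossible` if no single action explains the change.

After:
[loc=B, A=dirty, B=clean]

Suck

try  Left: in A — A dirty, B dirty
try Right: in B — A dirty, B dirty
try  Suck: in B — A dirty, B clean  ← match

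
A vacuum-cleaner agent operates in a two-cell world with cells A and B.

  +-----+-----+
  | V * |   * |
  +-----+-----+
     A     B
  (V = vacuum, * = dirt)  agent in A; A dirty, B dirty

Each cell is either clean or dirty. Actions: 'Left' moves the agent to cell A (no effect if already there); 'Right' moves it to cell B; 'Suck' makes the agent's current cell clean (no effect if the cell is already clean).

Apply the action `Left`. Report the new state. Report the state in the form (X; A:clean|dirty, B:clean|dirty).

start: (A; A:dirty, B:dirty)
1. Left → (A; A:dirty, B:dirty)

(A; A:dirty, B:dirty)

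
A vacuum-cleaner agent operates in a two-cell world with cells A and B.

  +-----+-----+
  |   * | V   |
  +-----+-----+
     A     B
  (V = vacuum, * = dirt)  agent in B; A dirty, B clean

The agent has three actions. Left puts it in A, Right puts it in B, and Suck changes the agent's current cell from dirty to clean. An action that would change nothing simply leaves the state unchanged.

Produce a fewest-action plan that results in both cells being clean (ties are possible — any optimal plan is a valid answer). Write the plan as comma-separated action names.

t=1 Left ⇒ in A — A dirty, B clean
t=2 Suck ⇒ in A — A clean, B clean
min 2: go A then Suck

Left, Suck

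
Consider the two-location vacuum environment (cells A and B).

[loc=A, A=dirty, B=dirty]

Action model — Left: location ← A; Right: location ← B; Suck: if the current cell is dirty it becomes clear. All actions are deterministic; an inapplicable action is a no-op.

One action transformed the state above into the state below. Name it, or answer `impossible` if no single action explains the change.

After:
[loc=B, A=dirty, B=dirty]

try  Left: (A; A:dirty, B:dirty)
try Right: (B; A:dirty, B:dirty)  ← match
try  Suck: (A; A:clear, B:dirty)

Right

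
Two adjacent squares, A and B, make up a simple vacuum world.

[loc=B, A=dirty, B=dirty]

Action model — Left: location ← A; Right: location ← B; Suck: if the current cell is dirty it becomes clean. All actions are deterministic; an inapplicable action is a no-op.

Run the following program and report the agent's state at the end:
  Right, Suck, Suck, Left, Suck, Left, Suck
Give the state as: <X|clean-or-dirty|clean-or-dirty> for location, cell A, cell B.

[1] after Right: <B|dirty|dirty>
[2] after Suck: <B|dirty|clean>
[3] after Suck: <B|dirty|clean>
[4] after Left: <A|dirty|clean>
[5] after Suck: <A|clean|clean>
[6] after Left: <A|clean|clean>
[7] after Suck: <A|clean|clean>

<A|clean|clean>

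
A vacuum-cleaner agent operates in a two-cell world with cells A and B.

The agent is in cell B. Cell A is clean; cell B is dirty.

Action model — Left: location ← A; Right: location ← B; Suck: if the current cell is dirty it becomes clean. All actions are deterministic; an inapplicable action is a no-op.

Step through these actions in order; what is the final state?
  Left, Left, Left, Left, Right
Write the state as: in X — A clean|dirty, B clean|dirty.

in B — A clean, B dirty

t=1 Left ⇒ in A — A clean, B dirty
t=2 Left ⇒ in A — A clean, B dirty
t=3 Left ⇒ in A — A clean, B dirty
t=4 Left ⇒ in A — A clean, B dirty
t=5 Right ⇒ in B — A clean, B dirty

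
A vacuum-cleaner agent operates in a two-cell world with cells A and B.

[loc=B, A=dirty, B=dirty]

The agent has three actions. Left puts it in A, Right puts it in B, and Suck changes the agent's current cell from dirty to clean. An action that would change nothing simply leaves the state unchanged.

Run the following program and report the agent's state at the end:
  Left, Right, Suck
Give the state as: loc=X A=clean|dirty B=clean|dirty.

Left (#1): loc=A A=dirty B=dirty
Right (#2): loc=B A=dirty B=dirty
Suck (#3): loc=B A=dirty B=clean

loc=B A=dirty B=clean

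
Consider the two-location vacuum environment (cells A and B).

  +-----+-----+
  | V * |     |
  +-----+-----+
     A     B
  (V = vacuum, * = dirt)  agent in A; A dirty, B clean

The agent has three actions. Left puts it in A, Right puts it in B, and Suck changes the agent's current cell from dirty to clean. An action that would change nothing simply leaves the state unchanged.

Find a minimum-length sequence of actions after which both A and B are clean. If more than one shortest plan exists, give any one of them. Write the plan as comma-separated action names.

[1] after Suck: loc=A A=clean B=clean
min 1: A is dirty, one Suck

Suck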